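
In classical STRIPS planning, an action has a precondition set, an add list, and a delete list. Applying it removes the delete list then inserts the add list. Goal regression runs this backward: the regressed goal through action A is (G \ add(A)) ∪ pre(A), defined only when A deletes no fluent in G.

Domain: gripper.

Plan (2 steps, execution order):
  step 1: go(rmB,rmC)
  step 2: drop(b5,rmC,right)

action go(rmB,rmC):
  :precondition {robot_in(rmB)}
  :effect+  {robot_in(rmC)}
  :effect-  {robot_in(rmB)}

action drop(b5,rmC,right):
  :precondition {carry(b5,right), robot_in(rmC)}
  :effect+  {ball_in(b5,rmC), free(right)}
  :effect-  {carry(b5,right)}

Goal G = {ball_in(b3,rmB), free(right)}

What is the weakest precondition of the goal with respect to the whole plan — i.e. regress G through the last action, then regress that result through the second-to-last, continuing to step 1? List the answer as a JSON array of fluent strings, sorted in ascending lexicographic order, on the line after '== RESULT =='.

Work backward from the goal:
  through step 2 (drop(b5,rmC,right)): drop {free(right)}, keep {ball_in(b3,rmB)}, require {carry(b5,right), robot_in(rmC)}
    → {ball_in(b3,rmB), carry(b5,right), robot_in(rmC)}
  through step 1 (go(rmB,rmC)): drop {robot_in(rmC)}, keep {ball_in(b3,rmB), carry(b5,right)}, require {robot_in(rmB)}
    → {ball_in(b3,rmB), carry(b5,right), robot_in(rmB)}

== RESULT ==
["ball_in(b3,rmB)", "carry(b5,right)", "robot_in(rmB)"]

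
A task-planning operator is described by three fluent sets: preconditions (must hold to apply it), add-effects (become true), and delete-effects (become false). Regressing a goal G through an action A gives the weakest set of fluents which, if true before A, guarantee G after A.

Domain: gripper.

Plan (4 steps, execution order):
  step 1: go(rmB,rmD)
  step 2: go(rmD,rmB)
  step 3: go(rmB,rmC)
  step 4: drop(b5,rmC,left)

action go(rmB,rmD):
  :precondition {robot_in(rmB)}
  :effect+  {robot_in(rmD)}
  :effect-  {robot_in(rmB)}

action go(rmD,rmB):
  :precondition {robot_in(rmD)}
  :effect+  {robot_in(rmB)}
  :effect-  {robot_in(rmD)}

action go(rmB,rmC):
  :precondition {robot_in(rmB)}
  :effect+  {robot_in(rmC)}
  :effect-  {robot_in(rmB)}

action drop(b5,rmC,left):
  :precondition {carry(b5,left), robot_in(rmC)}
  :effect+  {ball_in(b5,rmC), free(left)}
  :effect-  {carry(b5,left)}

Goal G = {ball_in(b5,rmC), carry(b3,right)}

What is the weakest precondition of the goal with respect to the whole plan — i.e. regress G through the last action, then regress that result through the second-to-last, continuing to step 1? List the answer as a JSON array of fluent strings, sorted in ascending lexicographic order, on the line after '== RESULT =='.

Regress step by step:
  through step 4 (drop(b5,rmC,left)): drop {ball_in(b5,rmC)}, keep {carry(b3,right)}, require {carry(b5,left), robot_in(rmC)}
    → {carry(b3,right), carry(b5,left), robot_in(rmC)}
  through step 3 (go(rmB,rmC)): drop {robot_in(rmC)}, keep {carry(b3,right), carry(b5,left)}, require {robot_in(rmB)}
    → {carry(b3,right), carry(b5,left), robot_in(rmB)}
  through step 2 (go(rmD,rmB)): drop {robot_in(rmB)}, keep {carry(b3,right), carry(b5,left)}, require {robot_in(rmD)}
    → {carry(b3,right), carry(b5,left), robot_in(rmD)}
  through step 1 (go(rmB,rmD)): drop {robot_in(rmD)}, keep {carry(b3,right), carry(b5,left)}, require {robot_in(rmB)}
    → {carry(b3,right), carry(b5,left), robot_in(rmB)}

== RESULT ==
["carry(b3,right)", "carry(b5,left)", "robot_in(rmB)"]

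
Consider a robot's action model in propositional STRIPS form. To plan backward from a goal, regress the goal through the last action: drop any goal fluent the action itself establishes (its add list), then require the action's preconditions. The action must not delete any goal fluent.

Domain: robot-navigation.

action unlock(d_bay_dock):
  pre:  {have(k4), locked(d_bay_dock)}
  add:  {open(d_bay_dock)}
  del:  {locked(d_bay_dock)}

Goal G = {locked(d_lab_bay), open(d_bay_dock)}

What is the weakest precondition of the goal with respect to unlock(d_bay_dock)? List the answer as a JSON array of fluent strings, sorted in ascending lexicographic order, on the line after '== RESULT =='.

Compute (G \ add) ∪ pre:
  G ∩ del = {}  (empty — regression defined)
  G \ add = {locked(d_lab_bay), open(d_bay_dock)} \ {open(d_bay_dock)} = {locked(d_lab_bay)}
  ∪ pre   = {locked(d_lab_bay)} ∪ {have(k4), locked(d_bay_dock)}
          = {have(k4), locked(d_bay_dock), locked(d_lab_bay)}

== RESULT ==
["have(k4)", "locked(d_bay_dock)", "locked(d_lab_bay)"]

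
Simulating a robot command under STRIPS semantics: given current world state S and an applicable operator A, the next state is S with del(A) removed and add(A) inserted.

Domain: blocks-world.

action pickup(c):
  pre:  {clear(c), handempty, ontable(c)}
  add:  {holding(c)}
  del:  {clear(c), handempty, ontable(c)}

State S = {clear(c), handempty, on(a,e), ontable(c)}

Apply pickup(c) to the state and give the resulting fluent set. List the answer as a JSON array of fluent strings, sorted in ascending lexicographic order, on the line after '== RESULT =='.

Compute (S \ del) ∪ add:
  pre ⊆ S: {clear(c), handempty, ontable(c)} ⊆ S  — applicable
  S \ del = {on(a,e)}
  ∪ add   = {holding(c), on(a,e)}

== RESULT ==
["holding(c)", "on(a,e)"]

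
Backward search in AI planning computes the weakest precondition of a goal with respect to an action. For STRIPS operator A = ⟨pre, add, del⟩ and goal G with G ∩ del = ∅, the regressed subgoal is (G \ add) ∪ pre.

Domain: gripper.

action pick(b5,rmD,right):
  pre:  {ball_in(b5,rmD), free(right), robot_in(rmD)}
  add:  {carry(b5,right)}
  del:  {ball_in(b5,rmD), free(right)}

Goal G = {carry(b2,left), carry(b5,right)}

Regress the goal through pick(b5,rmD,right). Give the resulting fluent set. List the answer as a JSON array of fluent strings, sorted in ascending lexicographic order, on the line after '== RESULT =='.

Regress:
  G ∩ del = {}  (empty — regression defined)
  G \ add = {carry(b2,left), carry(b5,right)} \ {carry(b5,right)} = {carry(b2,left)}
  ∪ pre   = {carry(b2,left)} ∪ {ball_in(b5,rmD), free(right), robot_in(rmD)}
          = {ball_in(b5,rmD), carry(b2,left), free(right), robot_in(rmD)}

== RESULT ==
["ball_in(b5,rmD)", "carry(b2,left)", "free(right)", "robot_in(rmD)"]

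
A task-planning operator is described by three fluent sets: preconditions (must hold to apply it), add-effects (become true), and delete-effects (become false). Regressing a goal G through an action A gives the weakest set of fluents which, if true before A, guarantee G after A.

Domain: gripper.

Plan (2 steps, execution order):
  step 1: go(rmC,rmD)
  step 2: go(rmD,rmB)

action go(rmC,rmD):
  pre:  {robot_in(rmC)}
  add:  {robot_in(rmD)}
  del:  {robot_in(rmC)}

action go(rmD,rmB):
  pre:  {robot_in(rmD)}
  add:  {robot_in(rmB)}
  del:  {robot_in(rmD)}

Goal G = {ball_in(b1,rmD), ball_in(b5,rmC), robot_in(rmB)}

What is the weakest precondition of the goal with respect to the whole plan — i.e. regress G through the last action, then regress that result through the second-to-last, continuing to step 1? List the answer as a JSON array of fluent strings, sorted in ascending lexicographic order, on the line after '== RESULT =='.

Regress step by step:
  through step 2 (go(rmD,rmB)): drop {robot_in(rmB)}, keep {ball_in(b1,rmD), ball_in(b5,rmC)}, require {robot_in(rmD)}
    → {ball_in(b1,rmD), ball_in(b5,rmC), robot_in(rmD)}
  through step 1 (go(rmC,rmD)): drop {robot_in(rmD)}, keep {ball_in(b1,rmD), ball_in(b5,rmC)}, require {robot_in(rmC)}
    → {ball_in(b1,rmD), ball_in(b5,rmC), robot_in(rmC)}

== RESULT ==
["ball_in(b1,rmD)", "ball_in(b5,rmC)", "robot_in(rmC)"]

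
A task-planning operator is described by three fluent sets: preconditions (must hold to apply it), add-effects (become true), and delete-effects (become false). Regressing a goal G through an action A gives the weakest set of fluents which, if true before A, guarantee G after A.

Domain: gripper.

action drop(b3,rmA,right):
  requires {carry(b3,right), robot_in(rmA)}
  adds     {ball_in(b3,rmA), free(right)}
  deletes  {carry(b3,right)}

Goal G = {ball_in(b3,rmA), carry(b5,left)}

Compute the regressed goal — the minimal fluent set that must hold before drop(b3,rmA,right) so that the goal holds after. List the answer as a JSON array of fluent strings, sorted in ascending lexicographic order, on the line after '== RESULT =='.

Compute (G \ add) ∪ pre:
  G ∩ del = {}  (empty — regression defined)
  G \ add = {ball_in(b3,rmA), carry(b5,left)} \ {ball_in(b3,rmA), free(right)} = {carry(b5,left)}
  ∪ pre   = {carry(b5,left)} ∪ {carry(b3,right), robot_in(rmA)}
          = {carry(b3,right), carry(b5,left), robot_in(rmA)}

== RESULT ==
["carry(b3,right)", "carry(b5,left)", "robot_in(rmA)"]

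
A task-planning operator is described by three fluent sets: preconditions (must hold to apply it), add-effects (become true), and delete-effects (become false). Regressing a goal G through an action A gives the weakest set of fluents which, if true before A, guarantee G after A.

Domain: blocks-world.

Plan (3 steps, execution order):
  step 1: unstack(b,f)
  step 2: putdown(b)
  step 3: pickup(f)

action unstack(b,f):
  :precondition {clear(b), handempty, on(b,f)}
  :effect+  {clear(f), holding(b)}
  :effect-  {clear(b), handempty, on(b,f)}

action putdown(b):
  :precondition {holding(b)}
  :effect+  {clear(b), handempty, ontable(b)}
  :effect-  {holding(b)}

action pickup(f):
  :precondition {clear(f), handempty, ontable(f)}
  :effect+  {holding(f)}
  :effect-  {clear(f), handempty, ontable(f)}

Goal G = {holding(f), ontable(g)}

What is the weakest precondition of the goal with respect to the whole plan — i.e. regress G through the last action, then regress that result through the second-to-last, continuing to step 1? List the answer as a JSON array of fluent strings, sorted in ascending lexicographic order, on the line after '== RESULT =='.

Work backward from the goal:
  through step 3 (pickup(f)): drop {holding(f)}, keep {ontable(g)}, require {clear(f), handempty, ontable(f)}
    → {clear(f), handempty, ontable(f), ontable(g)}
  through step 2 (putdown(b)): drop {handempty}, keep {clear(f), ontable(f), ontable(g)}, require {holding(b)}
    → {clear(f), holding(b), ontable(f), ontable(g)}
  through step 1 (unstack(b,f)): drop {clear(f), holding(b)}, keep {ontable(f), ontable(g)}, require {clear(b), handempty, on(b,f)}
    → {clear(b), handempty, on(b,f), ontable(f), ontable(g)}

== RESULT ==
["clear(b)", "handempty", "on(b,f)", "ontable(f)", "ontable(g)"]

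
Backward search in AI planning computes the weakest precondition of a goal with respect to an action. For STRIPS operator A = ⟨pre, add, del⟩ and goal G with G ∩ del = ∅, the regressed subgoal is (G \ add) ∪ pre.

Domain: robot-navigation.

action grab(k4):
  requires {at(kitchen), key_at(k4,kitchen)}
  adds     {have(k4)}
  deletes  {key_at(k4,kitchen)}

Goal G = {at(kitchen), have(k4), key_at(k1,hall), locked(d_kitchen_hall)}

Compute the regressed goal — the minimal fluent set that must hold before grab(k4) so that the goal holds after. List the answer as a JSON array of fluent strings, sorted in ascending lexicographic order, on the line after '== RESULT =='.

Regress:
  G ∩ del = {}  (empty — regression defined)
  G \ add = {at(kitchen), have(k4), key_at(k1,hall), locked(d_kitchen_hall)} \ {have(k4)} = {at(kitchen), key_at(k1,hall), locked(d_kitchen_hall)}
  ∪ pre   = {at(kitchen), key_at(k1,hall), locked(d_kitchen_hall)} ∪ {at(kitchen), key_at(k4,kitchen)}
          = {at(kitchen), key_at(k1,hall), key_at(k4,kitchen), locked(d_kitchen_hall)}

== RESULT ==
["at(kitchen)", "key_at(k1,hall)", "key_at(k4,kitchen)", "locked(d_kitchen_hall)"]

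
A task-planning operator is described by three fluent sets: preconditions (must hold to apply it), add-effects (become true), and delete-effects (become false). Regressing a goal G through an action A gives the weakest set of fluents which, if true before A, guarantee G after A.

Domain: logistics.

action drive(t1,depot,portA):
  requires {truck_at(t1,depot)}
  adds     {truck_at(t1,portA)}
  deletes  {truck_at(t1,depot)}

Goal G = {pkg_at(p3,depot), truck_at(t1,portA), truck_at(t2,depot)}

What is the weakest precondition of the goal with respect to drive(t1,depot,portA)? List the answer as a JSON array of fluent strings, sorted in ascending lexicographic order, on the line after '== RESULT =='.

Compute (G \ add) ∪ pre:
  G ∩ del = {}  (empty — regression defined)
  G \ add = {pkg_at(p3,depot), truck_at(t1,portA), truck_at(t2,depot)} \ {truck_at(t1,portA)} = {pkg_at(p3,depot), truck_at(t2,depot)}
  ∪ pre   = {pkg_at(p3,depot), truck_at(t2,depot)} ∪ {truck_at(t1,depot)}
          = {pkg_at(p3,depot), truck_at(t1,depot), truck_at(t2,depot)}

== RESULT ==
["pkg_at(p3,depot)", "truck_at(t1,depot)", "truck_at(t2,depot)"]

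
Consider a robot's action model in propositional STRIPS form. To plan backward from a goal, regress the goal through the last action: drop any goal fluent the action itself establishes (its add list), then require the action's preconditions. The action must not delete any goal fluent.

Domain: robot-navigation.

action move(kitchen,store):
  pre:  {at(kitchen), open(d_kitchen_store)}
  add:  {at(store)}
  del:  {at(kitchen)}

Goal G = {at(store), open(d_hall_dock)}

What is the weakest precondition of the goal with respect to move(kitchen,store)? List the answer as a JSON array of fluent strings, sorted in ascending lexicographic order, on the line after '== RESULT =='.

Compute (G \ add) ∪ pre:
  G ∩ del = {}  (empty — regression defined)
  G \ add = {at(store), open(d_hall_dock)} \ {at(store)} = {open(d_hall_dock)}
  ∪ pre   = {open(d_hall_dock)} ∪ {at(kitchen), open(d_kitchen_store)}
          = {at(kitchen), open(d_hall_dock), open(d_kitchen_store)}

== RESULT ==
["at(kitchen)", "open(d_hall_dock)", "open(d_kitchen_store)"]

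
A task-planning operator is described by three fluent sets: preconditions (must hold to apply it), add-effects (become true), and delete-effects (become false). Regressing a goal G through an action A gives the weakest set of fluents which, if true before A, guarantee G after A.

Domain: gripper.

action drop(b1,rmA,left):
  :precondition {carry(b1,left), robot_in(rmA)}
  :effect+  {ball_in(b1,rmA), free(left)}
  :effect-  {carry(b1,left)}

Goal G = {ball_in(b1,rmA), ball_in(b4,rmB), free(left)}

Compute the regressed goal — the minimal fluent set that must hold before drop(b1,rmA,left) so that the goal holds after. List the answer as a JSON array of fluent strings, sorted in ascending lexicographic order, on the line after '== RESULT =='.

Compute (G \ add) ∪ pre:
  G ∩ del = {}  (empty — regression defined)
  G \ add = {ball_in(b1,rmA), ball_in(b4,rmB), free(left)} \ {ball_in(b1,rmA), free(left)} = {ball_in(b4,rmB)}
  ∪ pre   = {ball_in(b4,rmB)} ∪ {carry(b1,left), robot_in(rmA)}
          = {ball_in(b4,rmB), carry(b1,left), robot_in(rmA)}

== RESULT ==
["ball_in(b4,rmB)", "carry(b1,left)", "robot_in(rmA)"]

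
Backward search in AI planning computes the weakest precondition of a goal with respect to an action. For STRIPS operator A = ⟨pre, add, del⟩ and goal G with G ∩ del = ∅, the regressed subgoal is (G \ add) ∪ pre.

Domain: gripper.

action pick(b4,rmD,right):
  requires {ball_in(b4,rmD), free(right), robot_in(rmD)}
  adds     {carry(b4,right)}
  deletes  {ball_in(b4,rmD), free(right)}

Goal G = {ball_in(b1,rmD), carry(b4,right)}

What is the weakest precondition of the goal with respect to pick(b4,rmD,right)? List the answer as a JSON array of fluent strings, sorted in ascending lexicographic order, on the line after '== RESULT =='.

Compute (G \ add) ∪ pre:
  G ∩ del = {}  (empty — regression defined)
  G \ add = {ball_in(b1,rmD), carry(b4,right)} \ {carry(b4,right)} = {ball_in(b1,rmD)}
  ∪ pre   = {ball_in(b1,rmD)} ∪ {ball_in(b4,rmD), free(right), robot_in(rmD)}
          = {ball_in(b1,rmD), ball_in(b4,rmD), free(right), robot_in(rmD)}

== RESULT ==
["ball_in(b1,rmD)", "ball_in(b4,rmD)", "free(right)", "robot_in(rmD)"]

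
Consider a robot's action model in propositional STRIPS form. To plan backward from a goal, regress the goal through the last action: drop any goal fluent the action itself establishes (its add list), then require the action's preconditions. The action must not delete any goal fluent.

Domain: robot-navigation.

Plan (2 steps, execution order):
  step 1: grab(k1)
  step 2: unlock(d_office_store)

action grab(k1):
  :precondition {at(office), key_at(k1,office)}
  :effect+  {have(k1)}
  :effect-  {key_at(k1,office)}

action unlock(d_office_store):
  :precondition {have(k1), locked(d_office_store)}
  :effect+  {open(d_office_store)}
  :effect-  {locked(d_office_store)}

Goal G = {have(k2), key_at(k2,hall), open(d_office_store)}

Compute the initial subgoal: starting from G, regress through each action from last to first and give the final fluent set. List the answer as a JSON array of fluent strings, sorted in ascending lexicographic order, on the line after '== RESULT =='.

Regress step by step:
  through step 2 (unlock(d_office_store)): drop {open(d_office_store)}, keep {have(k2), key_at(k2,hall)}, require {have(k1), locked(d_office_store)}
    → {have(k1), have(k2), key_at(k2,hall), locked(d_office_store)}
  through step 1 (grab(k1)): drop {have(k1)}, keep {have(k2), key_at(k2,hall), locked(d_office_store)}, require {at(office), key_at(k1,office)}
    → {at(office), have(k2), key_at(k1,office), key_at(k2,hall), locked(d_office_store)}

== RESULT ==
["at(office)", "have(k2)", "key_at(k1,office)", "key_at(k2,hall)", "locked(d_office_store)"]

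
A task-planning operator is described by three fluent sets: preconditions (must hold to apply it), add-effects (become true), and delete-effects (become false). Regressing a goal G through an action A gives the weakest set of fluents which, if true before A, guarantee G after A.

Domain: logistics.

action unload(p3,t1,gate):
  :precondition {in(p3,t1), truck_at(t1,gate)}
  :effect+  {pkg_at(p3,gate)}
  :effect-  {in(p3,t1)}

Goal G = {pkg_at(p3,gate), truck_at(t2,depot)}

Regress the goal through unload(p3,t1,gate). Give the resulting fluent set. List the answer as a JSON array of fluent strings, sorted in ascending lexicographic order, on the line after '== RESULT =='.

Compute (G \ add) ∪ pre:
  G ∩ del = {}  (empty — regression defined)
  G \ add = {pkg_at(p3,gate), truck_at(t2,depot)} \ {pkg_at(p3,gate)} = {truck_at(t2,depot)}
  ∪ pre   = {truck_at(t2,depot)} ∪ {in(p3,t1), truck_at(t1,gate)}
          = {in(p3,t1), truck_at(t1,gate), truck_at(t2,depot)}

== RESULT ==
["in(p3,t1)", "truck_at(t1,gate)", "truck_at(t2,depot)"]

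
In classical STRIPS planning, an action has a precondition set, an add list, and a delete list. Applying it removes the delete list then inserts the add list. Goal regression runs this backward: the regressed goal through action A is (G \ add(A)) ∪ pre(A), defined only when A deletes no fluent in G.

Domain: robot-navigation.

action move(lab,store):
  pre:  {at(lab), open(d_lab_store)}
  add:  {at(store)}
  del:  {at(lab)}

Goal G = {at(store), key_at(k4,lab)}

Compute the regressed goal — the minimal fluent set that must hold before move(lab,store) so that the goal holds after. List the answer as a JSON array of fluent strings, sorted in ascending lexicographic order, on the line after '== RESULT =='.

Regress:
  G ∩ del = {}  (empty — regression defined)
  G \ add = {at(store), key_at(k4,lab)} \ {at(store)} = {key_at(k4,lab)}
  ∪ pre   = {key_at(k4,lab)} ∪ {at(lab), open(d_lab_store)}
          = {at(lab), key_at(k4,lab), open(d_lab_store)}

== RESULT ==
["at(lab)", "key_at(k4,lab)", "open(d_lab_store)"]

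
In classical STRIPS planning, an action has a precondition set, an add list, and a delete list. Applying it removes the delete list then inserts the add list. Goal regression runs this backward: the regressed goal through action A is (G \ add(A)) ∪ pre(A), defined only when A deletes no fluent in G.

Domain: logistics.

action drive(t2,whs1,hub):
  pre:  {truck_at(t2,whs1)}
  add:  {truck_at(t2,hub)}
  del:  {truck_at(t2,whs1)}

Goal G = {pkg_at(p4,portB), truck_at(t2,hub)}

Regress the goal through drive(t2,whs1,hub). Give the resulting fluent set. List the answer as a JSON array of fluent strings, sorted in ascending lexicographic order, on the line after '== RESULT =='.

Regress:
  G ∩ del = {}  (empty — regression defined)
  G \ add = {pkg_at(p4,portB), truck_at(t2,hub)} \ {truck_at(t2,hub)} = {pkg_at(p4,portB)}
  ∪ pre   = {pkg_at(p4,portB)} ∪ {truck_at(t2,whs1)}
          = {pkg_at(p4,portB), truck_at(t2,whs1)}

== RESULT ==
["pkg_at(p4,portB)", "truck_at(t2,whs1)"]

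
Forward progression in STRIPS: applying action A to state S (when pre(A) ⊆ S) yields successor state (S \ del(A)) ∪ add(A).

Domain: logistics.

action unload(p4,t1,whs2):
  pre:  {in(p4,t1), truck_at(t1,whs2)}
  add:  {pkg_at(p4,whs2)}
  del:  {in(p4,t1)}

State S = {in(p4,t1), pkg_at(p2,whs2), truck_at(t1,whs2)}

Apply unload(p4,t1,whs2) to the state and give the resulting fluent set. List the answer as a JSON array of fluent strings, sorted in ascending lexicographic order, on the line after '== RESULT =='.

Progress:
  pre ⊆ S: {in(p4,t1), truck_at(t1,whs2)} ⊆ S  — applicable
  S \ del = {pkg_at(p2,whs2), truck_at(t1,whs2)}
  ∪ add   = {pkg_at(p2,whs2), pkg_at(p4,whs2), truck_at(t1,whs2)}

== RESULT ==
["pkg_at(p2,whs2)", "pkg_at(p4,whs2)", "truck_at(t1,whs2)"]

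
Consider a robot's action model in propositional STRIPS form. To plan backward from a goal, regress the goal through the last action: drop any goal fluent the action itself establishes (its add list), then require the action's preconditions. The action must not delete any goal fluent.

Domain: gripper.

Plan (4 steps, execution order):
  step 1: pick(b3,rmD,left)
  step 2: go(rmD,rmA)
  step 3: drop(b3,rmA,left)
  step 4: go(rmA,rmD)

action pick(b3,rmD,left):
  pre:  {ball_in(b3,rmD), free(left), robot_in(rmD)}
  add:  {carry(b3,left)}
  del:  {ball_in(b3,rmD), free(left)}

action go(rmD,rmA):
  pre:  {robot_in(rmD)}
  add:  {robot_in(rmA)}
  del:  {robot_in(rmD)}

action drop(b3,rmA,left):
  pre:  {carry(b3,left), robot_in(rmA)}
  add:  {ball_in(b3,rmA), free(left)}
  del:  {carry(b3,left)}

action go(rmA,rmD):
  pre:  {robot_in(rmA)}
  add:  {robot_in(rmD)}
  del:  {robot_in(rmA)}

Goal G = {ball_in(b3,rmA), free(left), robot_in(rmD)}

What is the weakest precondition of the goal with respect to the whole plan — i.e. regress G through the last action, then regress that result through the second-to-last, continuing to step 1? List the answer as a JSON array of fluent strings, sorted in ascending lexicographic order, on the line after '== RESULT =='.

Regress step by step:
  through step 4 (go(rmA,rmD)): drop {robot_in(rmD)}, keep {ball_in(b3,rmA), free(left)}, require {robot_in(rmA)}
    → {ball_in(b3,rmA), free(left), robot_in(rmA)}
  through step 3 (drop(b3,rmA,left)): drop {ball_in(b3,rmA), free(left)}, keep {robot_in(rmA)}, require {carry(b3,left), robot_in(rmA)}
    → {carry(b3,left), robot_in(rmA)}
  through step 2 (go(rmD,rmA)): drop {robot_in(rmA)}, keep {carry(b3,left)}, require {robot_in(rmD)}
    → {carry(b3,left), robot_in(rmD)}
  through step 1 (pick(b3,rmD,left)): drop {carry(b3,left)}, keep {robot_in(rmD)}, require {ball_in(b3,rmD), free(left), robot_in(rmD)}
    → {ball_in(b3,rmD), free(left), robot_in(rmD)}

== RESULT ==
["ball_in(b3,rmD)", "free(left)", "robot_in(rmD)"]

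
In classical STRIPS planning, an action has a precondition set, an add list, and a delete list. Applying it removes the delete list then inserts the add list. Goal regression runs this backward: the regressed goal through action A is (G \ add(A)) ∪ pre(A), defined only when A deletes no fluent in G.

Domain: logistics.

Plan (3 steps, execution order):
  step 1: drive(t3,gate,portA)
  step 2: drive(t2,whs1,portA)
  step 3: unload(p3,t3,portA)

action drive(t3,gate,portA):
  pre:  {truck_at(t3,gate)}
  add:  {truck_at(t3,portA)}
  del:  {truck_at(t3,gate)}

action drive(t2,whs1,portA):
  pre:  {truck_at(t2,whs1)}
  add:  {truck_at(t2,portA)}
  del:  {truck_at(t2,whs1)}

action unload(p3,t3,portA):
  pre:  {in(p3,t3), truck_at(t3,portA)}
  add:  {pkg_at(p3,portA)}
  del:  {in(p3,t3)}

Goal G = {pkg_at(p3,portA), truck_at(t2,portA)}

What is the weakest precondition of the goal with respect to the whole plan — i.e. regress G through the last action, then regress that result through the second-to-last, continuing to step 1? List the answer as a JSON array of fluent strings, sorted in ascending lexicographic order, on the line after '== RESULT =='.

Regress step by step:
  through step 3 (unload(p3,t3,portA)): drop {pkg_at(p3,portA)}, keep {truck_at(t2,portA)}, require {in(p3,t3), truck_at(t3,portA)}
    → {in(p3,t3), truck_at(t2,portA), truck_at(t3,portA)}
  through step 2 (drive(t2,whs1,portA)): drop {truck_at(t2,portA)}, keep {in(p3,t3), truck_at(t3,portA)}, require {truck_at(t2,whs1)}
    → {in(p3,t3), truck_at(t2,whs1), truck_at(t3,portA)}
  through step 1 (drive(t3,gate,portA)): drop {truck_at(t3,portA)}, keep {in(p3,t3), truck_at(t2,whs1)}, require {truck_at(t3,gate)}
    → {in(p3,t3), truck_at(t2,whs1), truck_at(t3,gate)}

== RESULT ==
["in(p3,t3)", "truck_at(t2,whs1)", "truck_at(t3,gate)"]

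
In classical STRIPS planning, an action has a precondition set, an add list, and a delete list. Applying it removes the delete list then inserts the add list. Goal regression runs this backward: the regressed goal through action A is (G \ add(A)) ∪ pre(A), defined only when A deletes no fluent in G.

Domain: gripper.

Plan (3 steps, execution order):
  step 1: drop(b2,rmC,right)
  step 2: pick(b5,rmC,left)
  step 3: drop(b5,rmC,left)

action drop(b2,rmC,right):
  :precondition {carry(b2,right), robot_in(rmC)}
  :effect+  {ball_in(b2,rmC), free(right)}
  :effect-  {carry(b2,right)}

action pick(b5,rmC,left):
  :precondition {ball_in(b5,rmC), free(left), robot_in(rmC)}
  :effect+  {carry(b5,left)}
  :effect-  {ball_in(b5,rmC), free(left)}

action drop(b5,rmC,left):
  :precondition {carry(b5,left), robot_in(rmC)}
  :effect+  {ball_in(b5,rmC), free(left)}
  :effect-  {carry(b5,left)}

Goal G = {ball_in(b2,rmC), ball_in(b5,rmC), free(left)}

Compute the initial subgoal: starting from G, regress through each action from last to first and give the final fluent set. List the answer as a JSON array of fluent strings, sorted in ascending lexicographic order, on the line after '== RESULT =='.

Regress step by step:
  through step 3 (drop(b5,rmC,left)): drop {ball_in(b5,rmC), free(left)}, keep {ball_in(b2,rmC)}, require {carry(b5,left), robot_in(rmC)}
    → {ball_in(b2,rmC), carry(b5,left), robot_in(rmC)}
  through step 2 (pick(b5,rmC,left)): drop {carry(b5,left)}, keep {ball_in(b2,rmC), robot_in(rmC)}, require {ball_in(b5,rmC), free(left), robot_in(rmC)}
    → {ball_in(b2,rmC), ball_in(b5,rmC), free(left), robot_in(rmC)}
  through step 1 (drop(b2,rmC,right)): drop {ball_in(b2,rmC)}, keep {ball_in(b5,rmC), free(left), robot_in(rmC)}, require {carry(b2,right), robot_in(rmC)}
    → {ball_in(b5,rmC), carry(b2,right), free(left), robot_in(rmC)}

== RESULT ==
["ball_in(b5,rmC)", "carry(b2,right)", "free(left)", "robot_in(rmC)"]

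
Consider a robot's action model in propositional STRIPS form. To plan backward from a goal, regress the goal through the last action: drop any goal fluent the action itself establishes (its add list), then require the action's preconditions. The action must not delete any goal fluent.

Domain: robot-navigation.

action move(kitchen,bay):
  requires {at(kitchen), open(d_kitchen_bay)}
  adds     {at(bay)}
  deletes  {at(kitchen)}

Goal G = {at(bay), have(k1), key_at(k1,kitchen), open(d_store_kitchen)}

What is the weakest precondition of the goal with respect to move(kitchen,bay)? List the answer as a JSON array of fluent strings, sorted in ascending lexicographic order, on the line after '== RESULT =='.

Regress:
  G ∩ del = {}  (empty — regression defined)
  G \ add = {at(bay), have(k1), key_at(k1,kitchen), open(d_store_kitchen)} \ {at(bay)} = {have(k1), key_at(k1,kitchen), open(d_store_kitchen)}
  ∪ pre   = {have(k1), key_at(k1,kitchen), open(d_store_kitchen)} ∪ {at(kitchen), open(d_kitchen_bay)}
          = {at(kitchen), have(k1), key_at(k1,kitchen), open(d_kitchen_bay), open(d_store_kitchen)}

== RESULT ==
["at(kitchen)", "have(k1)", "key_at(k1,kitchen)", "open(d_kitchen_bay)", "open(d_store_kitchen)"]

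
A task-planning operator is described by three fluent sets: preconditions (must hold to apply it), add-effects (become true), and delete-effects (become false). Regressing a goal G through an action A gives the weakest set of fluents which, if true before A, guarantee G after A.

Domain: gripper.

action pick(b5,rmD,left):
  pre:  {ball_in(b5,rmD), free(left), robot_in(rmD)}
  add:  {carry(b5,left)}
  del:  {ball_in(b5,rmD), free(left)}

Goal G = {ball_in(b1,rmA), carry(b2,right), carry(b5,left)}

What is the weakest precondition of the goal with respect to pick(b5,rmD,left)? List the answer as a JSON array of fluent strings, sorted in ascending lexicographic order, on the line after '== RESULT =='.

Compute (G \ add) ∪ pre:
  G ∩ del = {}  (empty — regression defined)
  G \ add = {ball_in(b1,rmA), carry(b2,right), carry(b5,left)} \ {carry(b5,left)} = {ball_in(b1,rmA), carry(b2,right)}
  ∪ pre   = {ball_in(b1,rmA), carry(b2,right)} ∪ {ball_in(b5,rmD), free(left), robot_in(rmD)}
          = {ball_in(b1,rmA), ball_in(b5,rmD), carry(b2,right), free(left), robot_in(rmD)}

== RESULT ==
["ball_in(b1,rmA)", "ball_in(b5,rmD)", "carry(b2,right)", "free(left)", "robot_in(rmD)"]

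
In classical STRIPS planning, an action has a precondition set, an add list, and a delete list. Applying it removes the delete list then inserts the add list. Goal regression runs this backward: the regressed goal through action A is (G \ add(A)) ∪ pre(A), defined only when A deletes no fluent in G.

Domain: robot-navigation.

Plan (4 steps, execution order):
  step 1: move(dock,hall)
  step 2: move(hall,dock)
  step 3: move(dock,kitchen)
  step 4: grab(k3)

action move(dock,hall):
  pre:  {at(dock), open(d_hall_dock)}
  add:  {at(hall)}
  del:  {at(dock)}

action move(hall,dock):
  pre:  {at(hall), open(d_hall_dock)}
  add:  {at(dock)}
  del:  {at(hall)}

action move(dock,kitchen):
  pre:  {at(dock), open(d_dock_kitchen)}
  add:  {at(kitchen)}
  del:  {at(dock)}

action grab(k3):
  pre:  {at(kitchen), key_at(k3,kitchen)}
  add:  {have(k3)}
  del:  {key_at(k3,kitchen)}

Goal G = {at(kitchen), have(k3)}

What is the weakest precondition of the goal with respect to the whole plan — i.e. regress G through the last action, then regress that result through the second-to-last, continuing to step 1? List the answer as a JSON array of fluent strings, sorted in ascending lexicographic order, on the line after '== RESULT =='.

Regress step by step:
  through step 4 (grab(k3)): drop {have(k3)}, keep {at(kitchen)}, require {at(kitchen), key_at(k3,kitchen)}
    → {at(kitchen), key_at(k3,kitchen)}
  through step 3 (move(dock,kitchen)): drop {at(kitchen)}, keep {key_at(k3,kitchen)}, require {at(dock), open(d_dock_kitchen)}
    → {at(dock), key_at(k3,kitchen), open(d_dock_kitchen)}
  through step 2 (move(hall,dock)): drop {at(dock)}, keep {key_at(k3,kitchen), open(d_dock_kitchen)}, require {at(hall), open(d_hall_dock)}
    → {at(hall), key_at(k3,kitchen), open(d_dock_kitchen), open(d_hall_dock)}
  through step 1 (move(dock,hall)): drop {at(hall)}, keep {key_at(k3,kitchen), open(d_dock_kitchen), open(d_hall_dock)}, require {at(dock), open(d_hall_dock)}
    → {at(dock), key_at(k3,kitchen), open(d_dock_kitchen), open(d_hall_dock)}

== RESULT ==
["at(dock)", "key_at(k3,kitchen)", "open(d_dock_kitchen)", "open(d_hall_dock)"]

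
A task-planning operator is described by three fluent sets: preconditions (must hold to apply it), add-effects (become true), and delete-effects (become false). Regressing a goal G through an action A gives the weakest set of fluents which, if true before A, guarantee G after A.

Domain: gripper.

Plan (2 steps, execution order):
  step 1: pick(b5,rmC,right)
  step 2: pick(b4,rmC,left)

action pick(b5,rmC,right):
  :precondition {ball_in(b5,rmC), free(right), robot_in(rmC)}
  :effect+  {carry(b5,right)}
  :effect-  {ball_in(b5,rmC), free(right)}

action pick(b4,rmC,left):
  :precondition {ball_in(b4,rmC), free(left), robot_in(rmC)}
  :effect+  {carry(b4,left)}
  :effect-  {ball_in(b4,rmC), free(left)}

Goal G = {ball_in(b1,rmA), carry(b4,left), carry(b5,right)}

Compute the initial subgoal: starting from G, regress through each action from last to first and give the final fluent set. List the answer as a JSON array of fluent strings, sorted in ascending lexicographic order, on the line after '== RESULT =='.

Regress step by step:
  through step 2 (pick(b4,rmC,left)): drop {carry(b4,left)}, keep {ball_in(b1,rmA), carry(b5,right)}, require {ball_in(b4,rmC), free(left), robot_in(rmC)}
    → {ball_in(b1,rmA), ball_in(b4,rmC), carry(b5,right), free(left), robot_in(rmC)}
  through step 1 (pick(b5,rmC,right)): drop {carry(b5,right)}, keep {ball_in(b1,rmA), ball_in(b4,rmC), free(left), robot_in(rmC)}, require {ball_in(b5,rmC), free(right), robot_in(rmC)}
    → {ball_in(b1,rmA), ball_in(b4,rmC), ball_in(b5,rmC), free(left), free(right), robot_in(rmC)}

== RESULT ==
["ball_in(b1,rmA)", "ball_in(b4,rmC)", "ball_in(b5,rmC)", "free(left)", "free(right)", "robot_in(rmC)"]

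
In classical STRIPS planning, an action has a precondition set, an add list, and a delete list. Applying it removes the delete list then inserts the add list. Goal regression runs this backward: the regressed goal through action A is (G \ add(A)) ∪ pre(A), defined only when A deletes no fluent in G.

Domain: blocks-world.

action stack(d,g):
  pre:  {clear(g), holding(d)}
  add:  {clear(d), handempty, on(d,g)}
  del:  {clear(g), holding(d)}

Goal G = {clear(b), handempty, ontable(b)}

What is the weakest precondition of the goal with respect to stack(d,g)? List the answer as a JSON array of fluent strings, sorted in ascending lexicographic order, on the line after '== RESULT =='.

Regress:
  G ∩ del = {}  (empty — regression defined)
  G \ add = {clear(b), handempty, ontable(b)} \ {clear(d), handempty, on(d,g)} = {clear(b), ontable(b)}
  ∪ pre   = {clear(b), ontable(b)} ∪ {clear(g), holding(d)}
          = {clear(b), clear(g), holding(d), ontable(b)}

== RESULT ==
["clear(b)", "clear(g)", "holding(d)", "ontable(b)"]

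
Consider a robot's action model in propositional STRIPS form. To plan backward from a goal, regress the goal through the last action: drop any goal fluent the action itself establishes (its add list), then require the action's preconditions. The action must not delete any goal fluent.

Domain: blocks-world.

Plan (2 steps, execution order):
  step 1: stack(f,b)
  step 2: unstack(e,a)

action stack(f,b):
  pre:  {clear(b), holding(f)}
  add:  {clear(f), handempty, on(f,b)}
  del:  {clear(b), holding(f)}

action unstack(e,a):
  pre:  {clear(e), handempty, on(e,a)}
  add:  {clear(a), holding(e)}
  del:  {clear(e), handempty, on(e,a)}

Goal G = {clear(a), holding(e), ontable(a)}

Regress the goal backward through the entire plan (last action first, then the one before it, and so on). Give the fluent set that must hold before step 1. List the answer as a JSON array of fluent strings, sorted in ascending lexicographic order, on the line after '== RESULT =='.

Work backward from the goal:
  through step 2 (unstack(e,a)): drop {clear(a), holding(e)}, keep {ontable(a)}, require {clear(e), handempty, on(e,a)}
    → {clear(e), handempty, on(e,a), ontable(a)}
  through step 1 (stack(f,b)): drop {handempty}, keep {clear(e), on(e,a), ontable(a)}, require {clear(b), holding(f)}
    → {clear(b), clear(e), holding(f), on(e,a), ontable(a)}

== RESULT ==
["clear(b)", "clear(e)", "holding(f)", "on(e,a)", "ontable(a)"]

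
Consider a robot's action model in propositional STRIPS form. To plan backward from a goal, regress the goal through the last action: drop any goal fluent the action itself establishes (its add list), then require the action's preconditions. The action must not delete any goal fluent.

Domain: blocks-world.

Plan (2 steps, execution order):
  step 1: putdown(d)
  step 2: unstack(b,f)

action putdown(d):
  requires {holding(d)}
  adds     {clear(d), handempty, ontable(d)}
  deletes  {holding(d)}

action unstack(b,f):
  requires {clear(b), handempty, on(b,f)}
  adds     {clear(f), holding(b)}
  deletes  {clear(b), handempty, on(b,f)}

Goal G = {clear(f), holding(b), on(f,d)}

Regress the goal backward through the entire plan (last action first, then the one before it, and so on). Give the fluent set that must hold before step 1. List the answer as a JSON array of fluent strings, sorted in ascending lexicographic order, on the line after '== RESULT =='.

Work backward from the goal:
  through step 2 (unstack(b,f)): drop {clear(f), holding(b)}, keep {on(f,d)}, require {clear(b), handempty, on(b,f)}
    → {clear(b), handempty, on(b,f), on(f,d)}
  through step 1 (putdown(d)): drop {handempty}, keep {clear(b), on(b,f), on(f,d)}, require {holding(d)}
    → {clear(b), holding(d), on(b,f), on(f,d)}

== RESULT ==
["clear(b)", "holding(d)", "on(b,f)", "on(f,d)"]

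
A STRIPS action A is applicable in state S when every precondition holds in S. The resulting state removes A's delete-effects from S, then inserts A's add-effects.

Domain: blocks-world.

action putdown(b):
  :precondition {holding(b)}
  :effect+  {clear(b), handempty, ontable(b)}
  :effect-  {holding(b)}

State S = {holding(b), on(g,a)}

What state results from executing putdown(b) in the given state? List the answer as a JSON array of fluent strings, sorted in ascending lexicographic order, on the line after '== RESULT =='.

Progress:
  pre ⊆ S: {holding(b)} ⊆ S  — applicable
  S \ del = {on(g,a)}
  ∪ add   = {clear(b), handempty, on(g,a), ontable(b)}

== RESULT ==
["clear(b)", "handempty", "on(g,a)", "ontable(b)"]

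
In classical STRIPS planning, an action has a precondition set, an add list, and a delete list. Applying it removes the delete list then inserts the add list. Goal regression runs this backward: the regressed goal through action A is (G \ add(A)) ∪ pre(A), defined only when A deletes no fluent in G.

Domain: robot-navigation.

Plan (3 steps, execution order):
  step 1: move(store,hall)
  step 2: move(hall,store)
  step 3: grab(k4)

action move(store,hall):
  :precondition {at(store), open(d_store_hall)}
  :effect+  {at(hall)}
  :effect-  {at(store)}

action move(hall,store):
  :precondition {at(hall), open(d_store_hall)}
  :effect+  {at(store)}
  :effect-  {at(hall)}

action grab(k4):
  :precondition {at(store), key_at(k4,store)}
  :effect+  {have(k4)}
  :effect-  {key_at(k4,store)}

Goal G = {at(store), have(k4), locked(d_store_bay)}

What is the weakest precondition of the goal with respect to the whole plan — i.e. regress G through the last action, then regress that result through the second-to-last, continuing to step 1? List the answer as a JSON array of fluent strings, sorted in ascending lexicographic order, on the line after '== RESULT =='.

Work backward from the goal:
  through step 3 (grab(k4)): drop {have(k4)}, keep {at(store), locked(d_store_bay)}, require {at(store), key_at(k4,store)}
    → {at(store), key_at(k4,store), locked(d_store_bay)}
  through step 2 (move(hall,store)): drop {at(store)}, keep {key_at(k4,store), locked(d_store_bay)}, require {at(hall), open(d_store_hall)}
    → {at(hall), key_at(k4,store), locked(d_store_bay), open(d_store_hall)}
  through step 1 (move(store,hall)): drop {at(hall)}, keep {key_at(k4,store), locked(d_store_bay), open(d_store_hall)}, require {at(store), open(d_store_hall)}
    → {at(store), key_at(k4,store), locked(d_store_bay), open(d_store_hall)}

== RESULT ==
["at(store)", "key_at(k4,store)", "locked(d_store_bay)", "open(d_store_hall)"]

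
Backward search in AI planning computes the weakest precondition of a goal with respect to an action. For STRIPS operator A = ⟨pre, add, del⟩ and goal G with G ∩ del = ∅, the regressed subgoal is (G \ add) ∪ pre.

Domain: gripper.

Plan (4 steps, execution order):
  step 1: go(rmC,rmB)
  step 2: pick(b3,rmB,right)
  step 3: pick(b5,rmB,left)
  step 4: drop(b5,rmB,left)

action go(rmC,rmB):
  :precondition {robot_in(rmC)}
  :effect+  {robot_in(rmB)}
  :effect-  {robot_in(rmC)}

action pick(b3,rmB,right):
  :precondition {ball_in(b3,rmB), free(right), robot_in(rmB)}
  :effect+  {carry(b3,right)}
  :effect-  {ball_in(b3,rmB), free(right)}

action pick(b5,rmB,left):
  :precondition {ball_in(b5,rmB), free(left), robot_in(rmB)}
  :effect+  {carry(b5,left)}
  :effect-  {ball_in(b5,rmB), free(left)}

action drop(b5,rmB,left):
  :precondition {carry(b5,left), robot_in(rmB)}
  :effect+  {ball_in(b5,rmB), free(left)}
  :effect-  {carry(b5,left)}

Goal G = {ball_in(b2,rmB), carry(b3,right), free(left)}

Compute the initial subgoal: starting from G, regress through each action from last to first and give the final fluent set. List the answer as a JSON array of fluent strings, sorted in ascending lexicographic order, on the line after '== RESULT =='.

Regress step by step:
  through step 4 (drop(b5,rmB,left)): drop {free(left)}, keep {ball_in(b2,rmB), carry(b3,right)}, require {carry(b5,left), robot_in(rmB)}
    → {ball_in(b2,rmB), carry(b3,right), carry(b5,left), robot_in(rmB)}
  through step 3 (pick(b5,rmB,left)): drop {carry(b5,left)}, keep {ball_in(b2,rmB), carry(b3,right), robot_in(rmB)}, require {ball_in(b5,rmB), free(left), robot_in(rmB)}
    → {ball_in(b2,rmB), ball_in(b5,rmB), carry(b3,right), free(left), robot_in(rmB)}
  through step 2 (pick(b3,rmB,right)): drop {carry(b3,right)}, keep {ball_in(b2,rmB), ball_in(b5,rmB), free(left), robot_in(rmB)}, require {ball_in(b3,rmB), free(right), robot_in(rmB)}
    → {ball_in(b2,rmB), ball_in(b3,rmB), ball_in(b5,rmB), free(left), free(right), robot_in(rmB)}
  through step 1 (go(rmC,rmB)): drop {robot_in(rmB)}, keep {ball_in(b2,rmB), ball_in(b3,rmB), ball_in(b5,rmB), free(left), free(right)}, require {robot_in(rmC)}
    → {ball_in(b2,rmB), ball_in(b3,rmB), ball_in(b5,rmB), free(left), free(right), robot_in(rmC)}

== RESULT ==
["ball_in(b2,rmB)", "ball_in(b3,rmB)", "ball_in(b5,rmB)", "free(left)", "free(right)", "robot_in(rmC)"]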